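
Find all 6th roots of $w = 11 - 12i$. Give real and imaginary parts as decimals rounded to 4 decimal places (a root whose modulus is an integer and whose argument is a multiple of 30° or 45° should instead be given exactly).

|w| = sqrt(265) ≈ 16.278821, arg(w) ≈ 312.510447°
Root modulus = sqrt(265)^(1/6) ≈ 1.591978
Root arguments: θ_k = (arg(w) + 360°k)/6 for k = 0, 1, ..., 5
Compute each root as (root modulus)(cos θ_k + i sin θ_k) using full-precision intermediates, then round to 4 decimal places.
Roots: 0.9783 + 1.2559i, -0.5986 + 1.4752i, -1.5768 + 0.2192i, -0.9783 - 1.2559i, 0.5986 - 1.4752i, 1.5768 - 0.2192i


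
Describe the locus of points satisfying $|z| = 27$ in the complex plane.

|z| = 27 means sqrt(x^2 + y^2) = 27
This is a circle of radius 27 centered at the origin


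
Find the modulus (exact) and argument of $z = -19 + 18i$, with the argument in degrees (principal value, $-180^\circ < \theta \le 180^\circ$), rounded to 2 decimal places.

|z| = sqrt((-19)^2 + 18^2) = sqrt(685)
arg(z) = arctan(b/a) = arctan(18/-19) (quadrant-adjusted) = 136.55°


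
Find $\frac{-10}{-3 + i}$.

Multiply numerator and denominator by conjugate (-3 - i):
= (-10)(-3 - i) / ((-3)^2 + 1^2)
= (30 + 10i) / 10
= 3 + i


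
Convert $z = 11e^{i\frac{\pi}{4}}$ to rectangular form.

a = r cos θ = 11 * sqrt(2)/2 = 11*sqrt(2)/2
b = r sin θ = 11 * sqrt(2)/2 = 11*sqrt(2)/2
z = 11*sqrt(2)/2 + (11*sqrt(2)/2)i


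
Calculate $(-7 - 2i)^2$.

(a + bi)^2 = a^2 - b^2 + 2abi
= (-7)^2 - (-2)^2 + 2*(-7)*(-2)i
= 45 + 28i


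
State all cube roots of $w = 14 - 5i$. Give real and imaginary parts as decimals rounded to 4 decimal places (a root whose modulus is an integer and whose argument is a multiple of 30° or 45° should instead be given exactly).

|w| = sqrt(221) ≈ 14.866069, arg(w) ≈ 340.346176°
Root modulus = sqrt(221)^(1/3) ≈ 2.458850
Root arguments: θ_k = (arg(w) + 360°k)/3 for k = 0, 1, ..., 2
Compute each root as (root modulus)(cos θ_k + i sin θ_k) using full-precision intermediates, then round to 4 decimal places.
Roots: -0.9784 + 2.2558i, -1.4643 - 1.9753i, 2.4428 - 0.2805i


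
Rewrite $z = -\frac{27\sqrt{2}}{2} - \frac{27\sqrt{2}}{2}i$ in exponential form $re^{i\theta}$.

r = |z| = sqrt((-27*sqrt(2)/2)^2 + (-27*sqrt(2)/2)^2) = sqrt(729/2 + 729/2) = sqrt(729) = 27
θ = arctan(b/a) = arctan(-19.0919/-19.0919) (quadrant-adjusted) = -135° = -3π/4
z = 27e^(-i*3π/4)


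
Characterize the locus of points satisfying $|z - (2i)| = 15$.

|z - z0| = r describes a circle centered at z0 with radius r
Here z0 = 2i and r = 15
Locus: Circle centered at (0, 2) with radius 15


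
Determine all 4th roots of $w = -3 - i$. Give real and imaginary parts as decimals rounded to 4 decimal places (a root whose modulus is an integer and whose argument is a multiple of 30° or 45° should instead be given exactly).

|w| = sqrt(10) ≈ 3.162278, arg(w) ≈ 198.434949°
Root modulus = sqrt(10)^(1/4) ≈ 1.333521
Root arguments: θ_k = (arg(w) + 360°k)/4 for k = 0, 1, ..., 3
Compute each root as (root modulus)(cos θ_k + i sin θ_k) using full-precision intermediates, then round to 4 decimal places.
Roots: 0.8641 + 1.0157i, -1.0157 + 0.8641i, -0.8641 - 1.0157i, 1.0157 - 0.8641i


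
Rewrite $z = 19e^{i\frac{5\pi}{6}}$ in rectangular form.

a = r cos θ = 19 * -sqrt(3)/2 = -19*sqrt(3)/2
b = r sin θ = 19 * 1/2 = 19/2
z = -19*sqrt(3)/2 + (19/2)i


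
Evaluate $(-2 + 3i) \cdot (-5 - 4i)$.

(a1*a2 - b1*b2) + (a1*b2 + b1*a2)i
= (10 - (-12)) + (8 + (-15))i
= 22 - 7i


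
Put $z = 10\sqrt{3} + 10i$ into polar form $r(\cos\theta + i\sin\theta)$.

r = |z| = sqrt(a^2 + b^2) = sqrt((10*sqrt(3))^2 + (10)^2) = sqrt(300 + 100) = sqrt(400) = 20
θ = arctan(b/a) = arctan(10/17.3205) (quadrant-adjusted) = 30°
z = 20(cos 30° + i sin 30°)


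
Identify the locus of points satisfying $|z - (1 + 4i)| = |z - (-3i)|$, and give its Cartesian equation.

|z - z1| = |z - z2| means z is equidistant from z1 and z2,
i.e. the perpendicular bisector of the segment from (1, 4) to (0, -3) (midpoint (1/2, 1/2)).
With z = x + yi, square both sides:
(x - 1)^2 + (y - 4)^2 = (x - 0)^2 + (y - (-3))^2
The x^2 and y^2 terms cancel: -2x + (-14)y = 9 - 17 = -8
Simplify: x + 7y = 4
Locus: Perpendicular bisector of the segment from (1, 4) to (0, -3): the line x + 7y = 4


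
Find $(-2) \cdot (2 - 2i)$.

(a1*a2 - b1*b2) + (a1*b2 + b1*a2)i
= (-4 - 0) + (4 + 0)i
= -4 + 4i


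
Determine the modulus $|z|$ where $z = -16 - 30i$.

|z| = sqrt(a^2 + b^2) = sqrt((-16)^2 + (-30)^2) = sqrt(1156) = 34


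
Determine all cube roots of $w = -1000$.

|w| = 1000, arg(w) = 180°
Root modulus = 1000^(1/3) = 10
Root arguments: θ_k = (180° + 360°k)/3 for k = 0, 1, ..., 2
Roots: 5 + 5*sqrt(3)i, -10, 5 - 5*sqrt(3)i


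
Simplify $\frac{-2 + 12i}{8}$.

Divisor is real, so divide each part by 8:
= -1/4 + (3/2)i


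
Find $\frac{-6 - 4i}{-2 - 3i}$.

Multiply numerator and denominator by conjugate (-2 + 3i):
= (-6 - 4i)(-2 + 3i) / ((-2)^2 + (-3)^2)
= (24 - 10i) / 13
= 24/13 - (10/13)i


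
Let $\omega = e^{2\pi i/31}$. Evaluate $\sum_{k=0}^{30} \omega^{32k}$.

Let ζ = ω^32 = e^(2πi·32/31). Since 31 ∤ 32, ζ ≠ 1.
Sum = Σ_{k=0}^{30} ζ^k = (ζ^31 - 1)/(ζ - 1) = (ω^{32·31} - 1)/(ζ - 1) = (1 - 1)/(ζ - 1) = 0


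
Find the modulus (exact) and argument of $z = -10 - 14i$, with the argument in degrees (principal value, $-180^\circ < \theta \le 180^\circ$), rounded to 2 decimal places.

|z| = sqrt((-10)^2 + (-14)^2) = sqrt(296)
arg(z) = arctan(b/a) = arctan(-14/-10) (quadrant-adjusted) = -125.54°


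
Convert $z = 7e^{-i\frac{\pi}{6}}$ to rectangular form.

a = r cos θ = 7 * sqrt(3)/2 = 7*sqrt(3)/2
b = r sin θ = 7 * -1/2 = -7/2
z = 7*sqrt(3)/2 - (7/2)i


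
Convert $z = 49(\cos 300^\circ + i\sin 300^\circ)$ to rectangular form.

a = r cos θ = 49 * 1/2 = 49/2
b = r sin θ = 49 * -sqrt(3)/2 = -49*sqrt(3)/2
z = 49/2 - (49*sqrt(3)/2)i


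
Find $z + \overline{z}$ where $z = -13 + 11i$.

z + conjugate(z) = (a + bi) + (a - bi) = 2a
= 2 * (-13) = -26


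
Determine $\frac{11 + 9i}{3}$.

Divisor is real, so divide each part by 3:
= 11/3 + 3i


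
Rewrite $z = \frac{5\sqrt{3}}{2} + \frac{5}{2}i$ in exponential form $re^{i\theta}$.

r = |z| = sqrt((5*sqrt(3)/2)^2 + (5/2)^2) = sqrt(75/4 + 25/4) = sqrt(25) = 5
θ = arctan(b/a) = arctan(2.5/4.3301) (quadrant-adjusted) = 30° = π/6
z = 5e^(i*π/6)


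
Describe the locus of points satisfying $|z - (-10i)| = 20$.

|z - z0| = r describes a circle centered at z0 with radius r
Here z0 = -10i and r = 20
Locus: Circle centered at (0, -10) with radius 20


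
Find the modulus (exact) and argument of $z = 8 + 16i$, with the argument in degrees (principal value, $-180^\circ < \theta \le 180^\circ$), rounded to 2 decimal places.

|z| = sqrt(8^2 + 16^2) = sqrt(320)
arg(z) = arctan(b/a) = arctan(16/8) (quadrant-adjusted) = 63.43°


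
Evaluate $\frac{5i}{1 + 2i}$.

Multiply numerator and denominator by conjugate (1 - 2i):
= (5i)(1 - 2i) / (1^2 + 2^2)
= (10 + 5i) / 5
= 2 + i


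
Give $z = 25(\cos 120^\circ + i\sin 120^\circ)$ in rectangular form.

a = r cos θ = 25 * -1/2 = -25/2
b = r sin θ = 25 * sqrt(3)/2 = 25*sqrt(3)/2
z = -25/2 + (25*sqrt(3)/2)i


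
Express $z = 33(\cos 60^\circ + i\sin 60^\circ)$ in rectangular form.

a = r cos θ = 33 * 1/2 = 33/2
b = r sin θ = 33 * sqrt(3)/2 = 33*sqrt(3)/2
z = 33/2 + (33*sqrt(3)/2)i


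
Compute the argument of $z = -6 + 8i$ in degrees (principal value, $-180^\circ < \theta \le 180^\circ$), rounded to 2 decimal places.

θ = arctan(b/a) = arctan(8/-6) (quadrant-adjusted) = 126.87°


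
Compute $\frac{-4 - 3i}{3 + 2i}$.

Multiply numerator and denominator by conjugate (3 - 2i):
= (-4 - 3i)(3 - 2i) / (3^2 + 2^2)
= (-18 - i) / 13
= -18/13 - (1/13)i


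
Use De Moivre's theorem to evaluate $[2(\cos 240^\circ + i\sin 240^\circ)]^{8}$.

By De Moivre: z^n = r^n(cos(nθ) + i sin(nθ))
= 2^8(cos(8*240°) + i sin(8*240°))
= 256(cos 120° + i sin 120°)
= -128 + 128*sqrt(3)i


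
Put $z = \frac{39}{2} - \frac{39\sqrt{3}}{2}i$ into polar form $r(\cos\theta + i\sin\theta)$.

r = |z| = sqrt(a^2 + b^2) = sqrt((39/2)^2 + (-39*sqrt(3)/2)^2) = sqrt(1521/4 + 4563/4) = sqrt(1521) = 39
θ = arctan(b/a) = arctan(-33.775/19.5) (quadrant-adjusted) = 300°
z = 39(cos 300° + i sin 300°)


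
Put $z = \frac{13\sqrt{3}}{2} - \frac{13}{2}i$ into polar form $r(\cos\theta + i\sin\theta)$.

r = |z| = sqrt(a^2 + b^2) = sqrt((13*sqrt(3)/2)^2 + (-13/2)^2) = sqrt(507/4 + 169/4) = sqrt(169) = 13
θ = arctan(b/a) = arctan(-6.5/11.2583) (quadrant-adjusted) = 330°
z = 13(cos 330° + i sin 330°)


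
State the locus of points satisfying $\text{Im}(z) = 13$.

Im(z) = y where z = x + yi; the equation y = 13 is satisfied by all points with that y-coordinate
Locus: Horizontal line y = 13


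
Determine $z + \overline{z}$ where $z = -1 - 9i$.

z + conjugate(z) = (a + bi) + (a - bi) = 2a
= 2 * (-1) = -2


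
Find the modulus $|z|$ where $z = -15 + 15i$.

|z| = sqrt(a^2 + b^2) = sqrt((-15)^2 + 15^2) = sqrt(450) = sqrt(450)


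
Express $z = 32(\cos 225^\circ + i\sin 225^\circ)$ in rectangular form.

a = r cos θ = 32 * -sqrt(2)/2 = -16*sqrt(2)
b = r sin θ = 32 * -sqrt(2)/2 = -16*sqrt(2)
z = -16*sqrt(2) - 16*sqrt(2)i


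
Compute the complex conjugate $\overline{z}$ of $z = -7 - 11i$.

If z = a + bi, then conjugate(z) = a - bi
conjugate(-7 - 11i) = -7 + 11i


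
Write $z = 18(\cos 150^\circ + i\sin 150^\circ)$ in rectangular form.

a = r cos θ = 18 * -sqrt(3)/2 = -9*sqrt(3)
b = r sin θ = 18 * 1/2 = 9
z = -9*sqrt(3) + 9i


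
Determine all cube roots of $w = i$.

|w| = 1, arg(w) = 90°
Root modulus = 1^(1/3) = 1
Root arguments: θ_k = (90° + 360°k)/3 for k = 0, 1, ..., 2
Roots: sqrt(3)/2 + (1/2)i, -sqrt(3)/2 + (1/2)i, -i


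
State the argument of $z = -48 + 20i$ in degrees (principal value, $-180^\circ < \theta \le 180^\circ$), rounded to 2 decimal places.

θ = arctan(b/a) = arctan(20/-48) (quadrant-adjusted) = 157.38°


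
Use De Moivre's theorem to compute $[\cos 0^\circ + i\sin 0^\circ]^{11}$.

By De Moivre: z^n = r^n(cos(nθ) + i sin(nθ))
= 1^11(cos(11*0°) + i sin(11*0°))
= 1(cos 0° + i sin 0°)
= 1


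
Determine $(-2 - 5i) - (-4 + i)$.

(-2 - (-4)) + (-5 - 1)i = 2 - 6i


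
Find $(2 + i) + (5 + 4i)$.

(2 + 5) + (1 + 4)i = 7 + 5i


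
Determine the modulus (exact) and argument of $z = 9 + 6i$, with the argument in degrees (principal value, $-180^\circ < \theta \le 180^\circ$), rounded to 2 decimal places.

|z| = sqrt(9^2 + 6^2) = sqrt(117)
arg(z) = arctan(b/a) = arctan(6/9) (quadrant-adjusted) = 33.69°


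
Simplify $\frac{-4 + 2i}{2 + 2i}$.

Multiply numerator and denominator by conjugate (2 - 2i):
= (-4 + 2i)(2 - 2i) / (2^2 + 2^2)
= (-4 + 12i) / 8
Divide through by 4: (-1 + 3i) / 2
= -1/2 + (3/2)i


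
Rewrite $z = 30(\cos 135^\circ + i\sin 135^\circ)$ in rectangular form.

a = r cos θ = 30 * -sqrt(2)/2 = -15*sqrt(2)
b = r sin θ = 30 * sqrt(2)/2 = 15*sqrt(2)
z = -15*sqrt(2) + 15*sqrt(2)i


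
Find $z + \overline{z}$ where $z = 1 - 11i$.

z + conjugate(z) = (a + bi) + (a - bi) = 2a
= 2 * 1 = 2


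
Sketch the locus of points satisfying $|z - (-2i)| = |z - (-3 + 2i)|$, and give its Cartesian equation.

|z - z1| = |z - z2| means z is equidistant from z1 and z2,
i.e. the perpendicular bisector of the segment from (0, -2) to (-3, 2) (midpoint (-3/2, 0)).
With z = x + yi, square both sides:
(x - 0)^2 + (y - (-2))^2 = (x - (-3))^2 + (y - 2)^2
The x^2 and y^2 terms cancel: -6x + 8y = 13 - 4 = 9
Simplify: 6x - 8y = -9
Locus: Perpendicular bisector of the segment from (0, -2) to (-3, 2): the line 6x - 8y = -9


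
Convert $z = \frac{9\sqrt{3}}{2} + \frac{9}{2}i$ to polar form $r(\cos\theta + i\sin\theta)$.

r = |z| = sqrt(a^2 + b^2) = sqrt((9*sqrt(3)/2)^2 + (9/2)^2) = sqrt(243/4 + 81/4) = sqrt(81) = 9
θ = arctan(b/a) = arctan(4.5/7.7942) (quadrant-adjusted) = 30°
z = 9(cos 30° + i sin 30°)


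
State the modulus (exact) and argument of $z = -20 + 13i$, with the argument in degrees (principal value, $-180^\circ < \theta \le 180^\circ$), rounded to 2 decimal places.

|z| = sqrt((-20)^2 + 13^2) = sqrt(569)
arg(z) = arctan(b/a) = arctan(13/-20) (quadrant-adjusted) = 146.98°


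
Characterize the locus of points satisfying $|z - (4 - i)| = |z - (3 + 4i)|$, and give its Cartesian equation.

|z - z1| = |z - z2| means z is equidistant from z1 and z2,
i.e. the perpendicular bisector of the segment from (4, -1) to (3, 4) (midpoint (7/2, 3/2)).
With z = x + yi, square both sides:
(x - 4)^2 + (y - (-1))^2 = (x - 3)^2 + (y - 4)^2
The x^2 and y^2 terms cancel: -2x + 10y = 25 - 17 = 8
Simplify: x - 5y = -4
Locus: Perpendicular bisector of the segment from (4, -1) to (3, 4): the line x - 5y = -4


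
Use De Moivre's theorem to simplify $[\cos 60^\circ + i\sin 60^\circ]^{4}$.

By De Moivre: z^n = r^n(cos(nθ) + i sin(nθ))
= 1^4(cos(4*60°) + i sin(4*60°))
= 1(cos 240° + i sin 240°)
= -1/2 - (sqrt(3)/2)i


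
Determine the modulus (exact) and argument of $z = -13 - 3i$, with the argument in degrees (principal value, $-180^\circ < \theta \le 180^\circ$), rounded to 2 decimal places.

|z| = sqrt((-13)^2 + (-3)^2) = sqrt(178)
arg(z) = arctan(b/a) = arctan(-3/-13) (quadrant-adjusted) = -167.01°


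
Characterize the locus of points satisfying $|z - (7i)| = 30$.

|z - z0| = r describes a circle centered at z0 with radius r
Here z0 = 7i and r = 30
Locus: Circle centered at (0, 7) with radius 30


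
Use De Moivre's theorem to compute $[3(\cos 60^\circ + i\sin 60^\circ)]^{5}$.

By De Moivre: z^n = r^n(cos(nθ) + i sin(nθ))
= 3^5(cos(5*60°) + i sin(5*60°))
= 243(cos 300° + i sin 300°)
= 243/2 - (243*sqrt(3)/2)i


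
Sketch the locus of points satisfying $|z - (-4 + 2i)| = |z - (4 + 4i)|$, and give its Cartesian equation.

|z - z1| = |z - z2| means z is equidistant from z1 and z2,
i.e. the perpendicular bisector of the segment from (-4, 2) to (4, 4) (midpoint (0, 3)).
With z = x + yi, square both sides:
(x - (-4))^2 + (y - 2)^2 = (x - 4)^2 + (y - 4)^2
The x^2 and y^2 terms cancel: 16x + 4y = 32 - 20 = 12
Simplify: 4x + y = 3
Locus: Perpendicular bisector of the segment from (-4, 2) to (4, 4): the line 4x + y = 3


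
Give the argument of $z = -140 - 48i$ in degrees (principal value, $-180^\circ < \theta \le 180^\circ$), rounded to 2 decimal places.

θ = arctan(b/a) = arctan(-48/-140) (quadrant-adjusted) = -161.08°


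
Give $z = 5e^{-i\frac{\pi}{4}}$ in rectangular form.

a = r cos θ = 5 * sqrt(2)/2 = 5*sqrt(2)/2
b = r sin θ = 5 * -sqrt(2)/2 = -5*sqrt(2)/2
z = 5*sqrt(2)/2 - (5*sqrt(2)/2)i


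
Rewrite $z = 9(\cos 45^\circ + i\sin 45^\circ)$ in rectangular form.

a = r cos θ = 9 * sqrt(2)/2 = 9*sqrt(2)/2
b = r sin θ = 9 * sqrt(2)/2 = 9*sqrt(2)/2
z = 9*sqrt(2)/2 + (9*sqrt(2)/2)i


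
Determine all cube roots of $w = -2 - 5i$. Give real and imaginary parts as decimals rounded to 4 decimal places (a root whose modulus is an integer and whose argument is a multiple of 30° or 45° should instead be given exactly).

|w| = sqrt(29) ≈ 5.385165, arg(w) ≈ 248.198591°
Root modulus = sqrt(29)^(1/3) ≈ 1.752803
Root arguments: θ_k = (arg(w) + 360°k)/3 for k = 0, 1, ..., 2
Compute each root as (root modulus)(cos θ_k + i sin θ_k) using full-precision intermediates, then round to 4 decimal places.
Roots: 0.2217 + 1.7387i, -1.6166 - 0.6773i, 1.3949 - 1.0614i


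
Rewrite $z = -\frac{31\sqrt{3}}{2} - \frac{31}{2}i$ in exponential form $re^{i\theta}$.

r = |z| = sqrt((-31*sqrt(3)/2)^2 + (-31/2)^2) = sqrt(2883/4 + 961/4) = sqrt(961) = 31
θ = arctan(b/a) = arctan(-15.5/-26.8468) (quadrant-adjusted) = -150° = -5π/6
z = 31e^(-i*5π/6)


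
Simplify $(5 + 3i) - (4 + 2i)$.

(5 - 4) + (3 - 2)i = 1 + i


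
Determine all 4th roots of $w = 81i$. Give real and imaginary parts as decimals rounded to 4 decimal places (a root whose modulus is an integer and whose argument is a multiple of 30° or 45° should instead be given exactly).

|w| = 81, arg(w) = 90°
Root modulus = 81^(1/4) = 3
Root arguments: θ_k = (90° + 360°k)/4 for k = 0, 1, ..., 3
Compute each root as (root modulus)(cos θ_k + i sin θ_k) using full-precision intermediates, then round to 4 decimal places.
Roots: 2.7716 + 1.1481i, -1.1481 + 2.7716i, -2.7716 - 1.1481i, 1.1481 - 2.7716i


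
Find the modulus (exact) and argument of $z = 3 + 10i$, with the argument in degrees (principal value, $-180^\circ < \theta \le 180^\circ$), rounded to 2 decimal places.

|z| = sqrt(3^2 + 10^2) = sqrt(109)
arg(z) = arctan(b/a) = arctan(10/3) (quadrant-adjusted) = 73.30°


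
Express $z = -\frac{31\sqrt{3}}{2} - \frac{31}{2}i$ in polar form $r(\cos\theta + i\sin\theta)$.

r = |z| = sqrt(a^2 + b^2) = sqrt((-31*sqrt(3)/2)^2 + (-31/2)^2) = sqrt(2883/4 + 961/4) = sqrt(961) = 31
θ = arctan(b/a) = arctan(-15.5/-26.8468) (quadrant-adjusted) = 210°
z = 31(cos 210° + i sin 210°)


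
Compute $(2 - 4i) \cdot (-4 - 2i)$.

(a1*a2 - b1*b2) + (a1*b2 + b1*a2)i
= (-8 - 8) + (-4 + 16)i
= -16 + 12i


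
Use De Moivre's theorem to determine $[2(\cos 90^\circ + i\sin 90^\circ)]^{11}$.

By De Moivre: z^n = r^n(cos(nθ) + i sin(nθ))
= 2^11(cos(11*90°) + i sin(11*90°))
= 2048(cos 270° + i sin 270°)
= -2048i


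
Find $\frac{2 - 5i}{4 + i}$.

Multiply numerator and denominator by conjugate (4 - i):
= (2 - 5i)(4 - i) / (4^2 + 1^2)
= (3 - 22i) / 17
= 3/17 - (22/17)i


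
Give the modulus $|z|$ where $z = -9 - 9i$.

|z| = sqrt(a^2 + b^2) = sqrt((-9)^2 + (-9)^2) = sqrt(162) = sqrt(162)


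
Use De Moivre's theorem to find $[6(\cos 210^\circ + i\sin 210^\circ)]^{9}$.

By De Moivre: z^n = r^n(cos(nθ) + i sin(nθ))
= 6^9(cos(9*210°) + i sin(9*210°))
= 10077696(cos 90° + i sin 90°)
= 10077696i


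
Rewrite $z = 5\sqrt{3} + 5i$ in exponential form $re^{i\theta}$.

r = |z| = sqrt((5*sqrt(3))^2 + (5)^2) = sqrt(75 + 25) = sqrt(100) = 10
θ = arctan(b/a) = arctan(5/8.6603) (quadrant-adjusted) = 30° = π/6
z = 10e^(i*π/6)


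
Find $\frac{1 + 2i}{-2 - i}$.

Multiply numerator and denominator by conjugate (-2 + i):
= (1 + 2i)(-2 + i) / ((-2)^2 + (-1)^2)
= (-4 - 3i) / 5
= -4/5 - (3/5)i


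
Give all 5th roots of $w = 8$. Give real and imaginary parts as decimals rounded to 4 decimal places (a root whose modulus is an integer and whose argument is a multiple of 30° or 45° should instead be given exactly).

|w| = 8, arg(w) = 0°
Root modulus = 8^(1/5) ≈ 1.515717
Root arguments: θ_k = (0° + 360°k)/5 for k = 0, 1, ..., 4
Compute each root as (root modulus)(cos θ_k + i sin θ_k) using full-precision intermediates, then round to 4 decimal places.
Roots: 1.5157, 0.4684 + 1.4415i, -1.2262 + 0.8909i, -1.2262 - 0.8909i, 0.4684 - 1.4415i


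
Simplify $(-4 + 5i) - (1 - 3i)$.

(-4 - 1) + (5 - (-3))i = -5 + 8i


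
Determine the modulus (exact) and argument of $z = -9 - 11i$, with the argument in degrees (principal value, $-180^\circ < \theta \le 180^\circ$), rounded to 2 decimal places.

|z| = sqrt((-9)^2 + (-11)^2) = sqrt(202)
arg(z) = arctan(b/a) = arctan(-11/-9) (quadrant-adjusted) = -129.29°


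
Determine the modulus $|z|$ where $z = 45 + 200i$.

|z| = sqrt(a^2 + b^2) = sqrt(45^2 + 200^2) = sqrt(42025) = 205


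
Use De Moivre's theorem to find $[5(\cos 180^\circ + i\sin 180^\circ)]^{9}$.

By De Moivre: z^n = r^n(cos(nθ) + i sin(nθ))
= 5^9(cos(9*180°) + i sin(9*180°))
= 1953125(cos 180° + i sin 180°)
= -1953125


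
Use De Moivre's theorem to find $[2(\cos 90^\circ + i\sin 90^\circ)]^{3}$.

By De Moivre: z^n = r^n(cos(nθ) + i sin(nθ))
= 2^3(cos(3*90°) + i sin(3*90°))
= 8(cos 270° + i sin 270°)
= -8i


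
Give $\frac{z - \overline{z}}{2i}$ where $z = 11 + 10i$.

z - conjugate(z) = 2bi
(z - conjugate(z))/(2i) = 2bi/(2i) = b = 10


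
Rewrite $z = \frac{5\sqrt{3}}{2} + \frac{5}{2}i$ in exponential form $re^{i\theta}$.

r = |z| = sqrt((5*sqrt(3)/2)^2 + (5/2)^2) = sqrt(75/4 + 25/4) = sqrt(25) = 5
θ = arctan(b/a) = arctan(2.5/4.3301) (quadrant-adjusted) = 30° = π/6
z = 5e^(i*π/6)


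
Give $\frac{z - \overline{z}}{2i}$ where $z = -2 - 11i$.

z - conjugate(z) = 2bi
(z - conjugate(z))/(2i) = 2bi/(2i) = b = -11


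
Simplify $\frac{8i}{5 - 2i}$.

Multiply numerator and denominator by conjugate (5 + 2i):
= (8i)(5 + 2i) / (5^2 + (-2)^2)
= (-16 + 40i) / 29
= -16/29 + (40/29)i


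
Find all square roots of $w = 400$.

|w| = 400, arg(w) = 0°
Root modulus = 400^(1/2) = 20
Root arguments: θ_k = (0° + 360°k)/2 for k = 0, 1, ..., 1
Roots: 20, -20


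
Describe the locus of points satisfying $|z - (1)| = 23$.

|z - z0| = r describes a circle centered at z0 with radius r
Here z0 = 1 and r = 23
Locus: Circle centered at (1, 0) with radius 23


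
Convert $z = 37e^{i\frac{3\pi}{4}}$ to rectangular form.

a = r cos θ = 37 * -sqrt(2)/2 = -37*sqrt(2)/2
b = r sin θ = 37 * sqrt(2)/2 = 37*sqrt(2)/2
z = -37*sqrt(2)/2 + (37*sqrt(2)/2)i


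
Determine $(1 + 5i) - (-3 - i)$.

(1 - (-3)) + (5 - (-1))i = 4 + 6i


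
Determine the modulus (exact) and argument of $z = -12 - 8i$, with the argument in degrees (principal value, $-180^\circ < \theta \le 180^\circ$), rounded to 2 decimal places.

|z| = sqrt((-12)^2 + (-8)^2) = sqrt(208)
arg(z) = arctan(b/a) = arctan(-8/-12) (quadrant-adjusted) = -146.31°


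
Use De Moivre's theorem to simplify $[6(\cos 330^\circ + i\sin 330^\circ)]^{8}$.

By De Moivre: z^n = r^n(cos(nθ) + i sin(nθ))
= 6^8(cos(8*330°) + i sin(8*330°))
= 1679616(cos 120° + i sin 120°)
= -839808 + 839808*sqrt(3)i


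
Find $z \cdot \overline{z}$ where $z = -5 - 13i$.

z * conjugate(z) = |z|^2 = a^2 + b^2
= (-5)^2 + (-13)^2 = 194


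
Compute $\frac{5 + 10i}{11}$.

Divisor is real, so divide each part by 11:
= 5/11 + (10/11)i


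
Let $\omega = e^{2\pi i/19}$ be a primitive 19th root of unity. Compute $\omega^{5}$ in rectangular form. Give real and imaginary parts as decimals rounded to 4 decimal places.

ω^5 = e^(2πi·5/19) = e^(i·10π/19)
= cos(10π/19) + i sin(10π/19)
= -0.0826 + 0.9966i


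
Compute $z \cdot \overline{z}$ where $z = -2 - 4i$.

z * conjugate(z) = |z|^2 = a^2 + b^2
= (-2)^2 + (-4)^2 = 20


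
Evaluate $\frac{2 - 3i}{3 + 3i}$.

Multiply numerator and denominator by conjugate (3 - 3i):
= (2 - 3i)(3 - 3i) / (3^2 + 3^2)
= (-3 - 15i) / 18
Divide through by 3: (-1 - 5i) / 6
= -1/6 - (5/6)i


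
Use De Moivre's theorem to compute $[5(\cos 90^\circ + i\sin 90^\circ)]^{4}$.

By De Moivre: z^n = r^n(cos(nθ) + i sin(nθ))
= 5^4(cos(4*90°) + i sin(4*90°))
= 625(cos 0° + i sin 0°)
= 625


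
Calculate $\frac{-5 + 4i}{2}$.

Divisor is real, so divide each part by 2:
= -5/2 + 2i


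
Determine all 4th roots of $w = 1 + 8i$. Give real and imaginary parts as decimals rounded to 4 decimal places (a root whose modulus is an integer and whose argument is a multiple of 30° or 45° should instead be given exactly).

|w| = sqrt(65) ≈ 8.062258, arg(w) ≈ 82.874984°
Root modulus = sqrt(65)^(1/4) ≈ 1.685055
Root arguments: θ_k = (arg(w) + 360°k)/4 for k = 0, 1, ..., 3
Compute each root as (root modulus)(cos θ_k + i sin θ_k) using full-precision intermediates, then round to 4 decimal places.
Roots: 1.5761 + 0.5961i, -0.5961 + 1.5761i, -1.5761 - 0.5961i, 0.5961 - 1.5761i


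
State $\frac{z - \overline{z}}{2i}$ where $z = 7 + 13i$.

z - conjugate(z) = 2bi
(z - conjugate(z))/(2i) = 2bi/(2i) = b = 13


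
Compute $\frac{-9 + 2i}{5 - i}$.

Multiply numerator and denominator by conjugate (5 + i):
= (-9 + 2i)(5 + i) / (5^2 + (-1)^2)
= (-47 + i) / 26
= -47/26 + (1/26)i


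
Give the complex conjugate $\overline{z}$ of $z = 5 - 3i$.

If z = a + bi, then conjugate(z) = a - bi
conjugate(5 - 3i) = 5 + 3i


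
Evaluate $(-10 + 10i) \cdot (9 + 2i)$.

(a1*a2 - b1*b2) + (a1*b2 + b1*a2)i
= (-90 - 20) + (-20 + 90)i
= -110 + 70i


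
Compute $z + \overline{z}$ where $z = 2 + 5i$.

z + conjugate(z) = (a + bi) + (a - bi) = 2a
= 2 * 2 = 4


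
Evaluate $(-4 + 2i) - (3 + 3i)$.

(-4 - 3) + (2 - 3)i = -7 - i


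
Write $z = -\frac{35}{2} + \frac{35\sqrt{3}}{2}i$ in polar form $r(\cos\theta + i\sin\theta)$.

r = |z| = sqrt(a^2 + b^2) = sqrt((-35/2)^2 + (35*sqrt(3)/2)^2) = sqrt(1225/4 + 3675/4) = sqrt(1225) = 35
θ = arctan(b/a) = arctan(30.3109/-17.5) (quadrant-adjusted) = 120°
z = 35(cos 120° + i sin 120°)


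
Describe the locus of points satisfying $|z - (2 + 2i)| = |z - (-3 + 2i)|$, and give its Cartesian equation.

|z - z1| = |z - z2| means z is equidistant from z1 and z2,
i.e. the perpendicular bisector of the segment from (2, 2) to (-3, 2) (midpoint (-1/2, 2)).
With z = x + yi, square both sides:
(x - 2)^2 + (y - 2)^2 = (x - (-3))^2 + (y - 2)^2
The x^2 and y^2 terms cancel: -10x + 0y = 13 - 8 = 5
Simplify: x = -1/2
Locus: Perpendicular bisector of the segment from (2, 2) to (-3, 2): the line x = -1/2


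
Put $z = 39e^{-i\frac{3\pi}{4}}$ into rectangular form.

a = r cos θ = 39 * -sqrt(2)/2 = -39*sqrt(2)/2
b = r sin θ = 39 * -sqrt(2)/2 = -39*sqrt(2)/2
z = -39*sqrt(2)/2 - (39*sqrt(2)/2)i


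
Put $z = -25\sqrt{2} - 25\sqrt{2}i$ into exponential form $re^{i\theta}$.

r = |z| = sqrt((-25*sqrt(2))^2 + (-25*sqrt(2))^2) = sqrt(1250 + 1250) = sqrt(2500) = 50
θ = arctan(b/a) = arctan(-35.3553/-35.3553) (quadrant-adjusted) = 225° = 5π/4
z = 50e^(i*5π/4)


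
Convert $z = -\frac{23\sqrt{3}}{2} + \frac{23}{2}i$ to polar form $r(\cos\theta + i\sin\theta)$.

r = |z| = sqrt(a^2 + b^2) = sqrt((-23*sqrt(3)/2)^2 + (23/2)^2) = sqrt(1587/4 + 529/4) = sqrt(529) = 23
θ = arctan(b/a) = arctan(11.5/-19.9186) (quadrant-adjusted) = 150°
z = 23(cos 150° + i sin 150°)


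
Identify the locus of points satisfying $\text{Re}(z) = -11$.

Re(z) = x where z = x + yi; the equation x = -11 is satisfied by all points with that x-coordinate
Locus: Vertical line x = -11


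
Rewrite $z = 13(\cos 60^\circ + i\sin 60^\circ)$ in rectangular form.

a = r cos θ = 13 * 1/2 = 13/2
b = r sin θ = 13 * sqrt(3)/2 = 13*sqrt(3)/2
z = 13/2 + (13*sqrt(3)/2)i


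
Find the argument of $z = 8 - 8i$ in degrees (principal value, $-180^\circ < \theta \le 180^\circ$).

θ = arctan(b/a) = arctan(-8/8) (quadrant-adjusted) = -45°


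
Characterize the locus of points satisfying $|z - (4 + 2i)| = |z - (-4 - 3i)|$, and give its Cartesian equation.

|z - z1| = |z - z2| means z is equidistant from z1 and z2,
i.e. the perpendicular bisector of the segment from (4, 2) to (-4, -3) (midpoint (0, -1/2)).
With z = x + yi, square both sides:
(x - 4)^2 + (y - 2)^2 = (x - (-4))^2 + (y - (-3))^2
The x^2 and y^2 terms cancel: -16x + (-10)y = 25 - 20 = 5
Simplify: 16x + 10y = -5
Locus: Perpendicular bisector of the segment from (4, 2) to (-4, -3): the line 16x + 10y = -5


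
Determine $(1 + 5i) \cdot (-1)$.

(a1*a2 - b1*b2) + (a1*b2 + b1*a2)i
= (-1 - 0) + (0 + (-5))i
= -1 - 5i


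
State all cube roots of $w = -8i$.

|w| = 8, arg(w) = 270°
Root modulus = 8^(1/3) = 2
Root arguments: θ_k = (270° + 360°k)/3 for k = 0, 1, ..., 2
Roots: 2i, -sqrt(3) - i, sqrt(3) - i


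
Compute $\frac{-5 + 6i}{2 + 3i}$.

Multiply numerator and denominator by conjugate (2 - 3i):
= (-5 + 6i)(2 - 3i) / (2^2 + 3^2)
= (8 + 27i) / 13
= 8/13 + (27/13)i


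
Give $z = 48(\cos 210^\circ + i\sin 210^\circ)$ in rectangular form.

a = r cos θ = 48 * -sqrt(3)/2 = -24*sqrt(3)
b = r sin θ = 48 * -1/2 = -24
z = -24*sqrt(3) - 24i


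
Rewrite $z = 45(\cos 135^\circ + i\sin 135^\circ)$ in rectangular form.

a = r cos θ = 45 * -sqrt(2)/2 = -45*sqrt(2)/2
b = r sin θ = 45 * sqrt(2)/2 = 45*sqrt(2)/2
z = -45*sqrt(2)/2 + (45*sqrt(2)/2)i


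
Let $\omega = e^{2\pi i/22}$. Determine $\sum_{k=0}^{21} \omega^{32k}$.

Let ζ = ω^32 = e^(2πi·32/22). Since 22 ∤ 32, ζ ≠ 1.
Sum = Σ_{k=0}^{21} ζ^k = (ζ^22 - 1)/(ζ - 1) = (ω^{32·22} - 1)/(ζ - 1) = (1 - 1)/(ζ - 1) = 0


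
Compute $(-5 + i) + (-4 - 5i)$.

(-5 + (-4)) + (1 + (-5))i = -9 - 4i


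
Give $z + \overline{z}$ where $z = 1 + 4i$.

z + conjugate(z) = (a + bi) + (a - bi) = 2a
= 2 * 1 = 2


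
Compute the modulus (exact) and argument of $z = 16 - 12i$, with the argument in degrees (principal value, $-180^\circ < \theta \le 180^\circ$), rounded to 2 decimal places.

|z| = sqrt(16^2 + (-12)^2) = 20
arg(z) = arctan(b/a) = arctan(-12/16) (quadrant-adjusted) = -36.87°


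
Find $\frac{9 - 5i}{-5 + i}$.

Multiply numerator and denominator by conjugate (-5 - i):
= (9 - 5i)(-5 - i) / ((-5)^2 + 1^2)
= (-50 + 16i) / 26
Divide through by 2: (-25 + 8i) / 13
= -25/13 + (8/13)i


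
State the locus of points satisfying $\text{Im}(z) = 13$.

Im(z) = y where z = x + yi; the equation y = 13 is satisfied by all points with that y-coordinate
Locus: Horizontal line y = 13


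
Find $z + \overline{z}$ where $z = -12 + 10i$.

z + conjugate(z) = (a + bi) + (a - bi) = 2a
= 2 * (-12) = -24


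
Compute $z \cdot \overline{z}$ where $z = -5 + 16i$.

z * conjugate(z) = |z|^2 = a^2 + b^2
= (-5)^2 + 16^2 = 281


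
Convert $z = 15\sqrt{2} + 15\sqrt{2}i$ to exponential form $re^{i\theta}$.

r = |z| = sqrt((15*sqrt(2))^2 + (15*sqrt(2))^2) = sqrt(450 + 450) = sqrt(900) = 30
θ = arctan(b/a) = arctan(21.2132/21.2132) (quadrant-adjusted) = 45° = π/4
z = 30e^(i*π/4)


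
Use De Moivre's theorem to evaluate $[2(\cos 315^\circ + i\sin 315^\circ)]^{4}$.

By De Moivre: z^n = r^n(cos(nθ) + i sin(nθ))
= 2^4(cos(4*315°) + i sin(4*315°))
= 16(cos 180° + i sin 180°)
= -16


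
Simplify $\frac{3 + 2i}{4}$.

Divisor is real, so divide each part by 4:
= 3/4 + (1/2)i


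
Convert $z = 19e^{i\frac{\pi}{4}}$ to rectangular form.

a = r cos θ = 19 * sqrt(2)/2 = 19*sqrt(2)/2
b = r sin θ = 19 * sqrt(2)/2 = 19*sqrt(2)/2
z = 19*sqrt(2)/2 + (19*sqrt(2)/2)i


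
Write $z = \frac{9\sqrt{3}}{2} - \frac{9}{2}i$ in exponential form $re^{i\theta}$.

r = |z| = sqrt((9*sqrt(3)/2)^2 + (-9/2)^2) = sqrt(243/4 + 81/4) = sqrt(81) = 9
θ = arctan(b/a) = arctan(-4.5/7.7942) (quadrant-adjusted) = -30° = -π/6
z = 9e^(-i*π/6)


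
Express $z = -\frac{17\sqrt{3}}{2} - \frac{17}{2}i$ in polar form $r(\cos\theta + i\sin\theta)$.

r = |z| = sqrt(a^2 + b^2) = sqrt((-17*sqrt(3)/2)^2 + (-17/2)^2) = sqrt(867/4 + 289/4) = sqrt(289) = 17
θ = arctan(b/a) = arctan(-8.5/-14.7224) (quadrant-adjusted) = 210°
z = 17(cos 210° + i sin 210°)


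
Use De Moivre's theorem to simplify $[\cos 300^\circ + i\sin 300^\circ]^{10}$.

By De Moivre: z^n = r^n(cos(nθ) + i sin(nθ))
= 1^10(cos(10*300°) + i sin(10*300°))
= 1(cos 120° + i sin 120°)
= -1/2 + (sqrt(3)/2)i


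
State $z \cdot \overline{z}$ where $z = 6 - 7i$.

z * conjugate(z) = |z|^2 = a^2 + b^2
= 6^2 + (-7)^2 = 85


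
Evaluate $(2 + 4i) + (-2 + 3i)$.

(2 + (-2)) + (4 + 3)i = 7i


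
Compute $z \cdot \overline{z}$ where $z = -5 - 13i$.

z * conjugate(z) = |z|^2 = a^2 + b^2
= (-5)^2 + (-13)^2 = 194


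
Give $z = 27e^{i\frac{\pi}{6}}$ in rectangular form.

a = r cos θ = 27 * sqrt(3)/2 = 27*sqrt(3)/2
b = r sin θ = 27 * 1/2 = 27/2
z = 27*sqrt(3)/2 + (27/2)i


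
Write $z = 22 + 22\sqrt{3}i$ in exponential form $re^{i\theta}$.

r = |z| = sqrt((22)^2 + (22*sqrt(3))^2) = sqrt(484 + 1452) = sqrt(1936) = 44
θ = arctan(b/a) = arctan(38.1051/22) (quadrant-adjusted) = 60° = π/3
z = 44e^(i*π/3)


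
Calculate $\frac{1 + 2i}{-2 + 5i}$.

Multiply numerator and denominator by conjugate (-2 - 5i):
= (1 + 2i)(-2 - 5i) / ((-2)^2 + 5^2)
= (8 - 9i) / 29
= 8/29 - (9/29)i


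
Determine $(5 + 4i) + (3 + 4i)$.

(5 + 3) + (4 + 4)i = 8 + 8i


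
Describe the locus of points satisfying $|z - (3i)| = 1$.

|z - z0| = r describes a circle centered at z0 with radius r
Here z0 = 3i and r = 1
Locus: Circle centered at (0, 3) with radius 1


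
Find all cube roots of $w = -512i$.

|w| = 512, arg(w) = 270°
Root modulus = 512^(1/3) = 8
Root arguments: θ_k = (270° + 360°k)/3 for k = 0, 1, ..., 2
Roots: 8i, -4*sqrt(3) - 4i, 4*sqrt(3) - 4i


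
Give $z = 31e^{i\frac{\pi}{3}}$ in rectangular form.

a = r cos θ = 31 * 1/2 = 31/2
b = r sin θ = 31 * sqrt(3)/2 = 31*sqrt(3)/2
z = 31/2 + (31*sqrt(3)/2)i


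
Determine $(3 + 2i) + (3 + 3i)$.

(3 + 3) + (2 + 3)i = 6 + 5i


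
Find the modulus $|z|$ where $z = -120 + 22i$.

|z| = sqrt(a^2 + b^2) = sqrt((-120)^2 + 22^2) = sqrt(14884) = 122


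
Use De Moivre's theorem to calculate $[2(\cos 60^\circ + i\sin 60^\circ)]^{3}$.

By De Moivre: z^n = r^n(cos(nθ) + i sin(nθ))
= 2^3(cos(3*60°) + i sin(3*60°))
= 8(cos 180° + i sin 180°)
= -8


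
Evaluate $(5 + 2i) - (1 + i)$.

(5 - 1) + (2 - 1)i = 4 + i


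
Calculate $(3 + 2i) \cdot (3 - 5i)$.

(a1*a2 - b1*b2) + (a1*b2 + b1*a2)i
= (9 - (-10)) + (-15 + 6)i
= 19 - 9i


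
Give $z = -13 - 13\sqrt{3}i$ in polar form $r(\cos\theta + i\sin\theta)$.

r = |z| = sqrt(a^2 + b^2) = sqrt((-13)^2 + (-13*sqrt(3))^2) = sqrt(169 + 507) = sqrt(676) = 26
θ = arctan(b/a) = arctan(-22.5167/-13) (quadrant-adjusted) = 240°
z = 26(cos 240° + i sin 240°)


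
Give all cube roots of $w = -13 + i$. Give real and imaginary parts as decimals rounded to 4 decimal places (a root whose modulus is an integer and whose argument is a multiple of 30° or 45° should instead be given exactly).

|w| = sqrt(170) ≈ 13.038405, arg(w) ≈ 175.601295°
Root modulus = sqrt(170)^(1/3) ≈ 2.353648
Root arguments: θ_k = (arg(w) + 360°k)/3 for k = 0, 1, ..., 2
Compute each root as (root modulus)(cos θ_k + i sin θ_k) using full-precision intermediates, then round to 4 decimal places.
Roots: 1.2286 + 2.0075i, -2.3529 + 0.0602i, 1.1243 - 2.0678i


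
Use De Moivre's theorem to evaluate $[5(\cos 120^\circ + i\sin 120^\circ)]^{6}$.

By De Moivre: z^n = r^n(cos(nθ) + i sin(nθ))
= 5^6(cos(6*120°) + i sin(6*120°))
= 15625(cos 0° + i sin 0°)
= 15625


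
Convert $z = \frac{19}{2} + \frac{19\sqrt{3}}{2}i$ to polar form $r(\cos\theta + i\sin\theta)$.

r = |z| = sqrt(a^2 + b^2) = sqrt((19/2)^2 + (19*sqrt(3)/2)^2) = sqrt(361/4 + 1083/4) = sqrt(361) = 19
θ = arctan(b/a) = arctan(16.4545/9.5) (quadrant-adjusted) = 60°
z = 19(cos 60° + i sin 60°)


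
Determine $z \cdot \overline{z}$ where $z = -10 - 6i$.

z * conjugate(z) = |z|^2 = a^2 + b^2
= (-10)^2 + (-6)^2 = 136


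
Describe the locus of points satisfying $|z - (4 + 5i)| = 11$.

|z - z0| = r describes a circle centered at z0 with radius r
Here z0 = 4 + 5i and r = 11
Locus: Circle centered at (4, 5) with radius 11


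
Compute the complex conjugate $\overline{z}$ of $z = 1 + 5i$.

If z = a + bi, then conjugate(z) = a - bi
conjugate(1 + 5i) = 1 - 5i


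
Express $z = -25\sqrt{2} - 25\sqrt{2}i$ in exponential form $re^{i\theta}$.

r = |z| = sqrt((-25*sqrt(2))^2 + (-25*sqrt(2))^2) = sqrt(1250 + 1250) = sqrt(2500) = 50
θ = arctan(b/a) = arctan(-35.3553/-35.3553) (quadrant-adjusted) = 225° = 5π/4
z = 50e^(i*5π/4)


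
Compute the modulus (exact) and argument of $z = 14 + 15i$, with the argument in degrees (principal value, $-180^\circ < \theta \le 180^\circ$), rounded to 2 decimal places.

|z| = sqrt(14^2 + 15^2) = sqrt(421)
arg(z) = arctan(b/a) = arctan(15/14) (quadrant-adjusted) = 46.97°


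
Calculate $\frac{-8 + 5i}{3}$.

Divisor is real, so divide each part by 3:
= -8/3 + (5/3)i


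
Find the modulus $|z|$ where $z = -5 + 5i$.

|z| = sqrt(a^2 + b^2) = sqrt((-5)^2 + 5^2) = sqrt(50) = sqrt(50)


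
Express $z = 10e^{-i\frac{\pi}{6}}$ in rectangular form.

a = r cos θ = 10 * sqrt(3)/2 = 5*sqrt(3)
b = r sin θ = 10 * -1/2 = -5
z = 5*sqrt(3) - 5i


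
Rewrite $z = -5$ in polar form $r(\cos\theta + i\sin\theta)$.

r = |z| = sqrt(a^2 + b^2) = sqrt((-5)^2 + (0)^2) = sqrt(25 + 0) = sqrt(25) = 5
b = 0 and a < 0, so z lies on the negative real axis: θ = 180°
z = 5(cos 180° + i sin 180°)


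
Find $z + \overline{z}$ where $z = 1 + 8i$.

z + conjugate(z) = (a + bi) + (a - bi) = 2a
= 2 * 1 = 2


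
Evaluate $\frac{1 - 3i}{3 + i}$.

Multiply numerator and denominator by conjugate (3 - i):
= (1 - 3i)(3 - i) / (3^2 + 1^2)
= (-10i) / 10
= -i


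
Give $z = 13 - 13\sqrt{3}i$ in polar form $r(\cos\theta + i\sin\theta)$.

r = |z| = sqrt(a^2 + b^2) = sqrt((13)^2 + (-13*sqrt(3))^2) = sqrt(169 + 507) = sqrt(676) = 26
θ = arctan(b/a) = arctan(-22.5167/13) (quadrant-adjusted) = 300°
z = 26(cos 300° + i sin 300°)


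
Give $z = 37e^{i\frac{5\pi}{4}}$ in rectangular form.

a = r cos θ = 37 * -sqrt(2)/2 = -37*sqrt(2)/2
b = r sin θ = 37 * -sqrt(2)/2 = -37*sqrt(2)/2
z = -37*sqrt(2)/2 - (37*sqrt(2)/2)i


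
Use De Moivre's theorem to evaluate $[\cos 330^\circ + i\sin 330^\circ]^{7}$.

By De Moivre: z^n = r^n(cos(nθ) + i sin(nθ))
= 1^7(cos(7*330°) + i sin(7*330°))
= 1(cos 150° + i sin 150°)
= -sqrt(3)/2 + (1/2)i


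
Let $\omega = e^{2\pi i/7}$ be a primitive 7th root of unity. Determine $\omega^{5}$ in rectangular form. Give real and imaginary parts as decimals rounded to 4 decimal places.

ω^5 = e^(2πi·5/7) = e^(i·10π/7)
= cos(10π/7) + i sin(10π/7)
= -0.2225 - 0.9749i


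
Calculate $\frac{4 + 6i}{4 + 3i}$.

Multiply numerator and denominator by conjugate (4 - 3i):
= (4 + 6i)(4 - 3i) / (4^2 + 3^2)
= (34 + 12i) / 25
= 34/25 + (12/25)i


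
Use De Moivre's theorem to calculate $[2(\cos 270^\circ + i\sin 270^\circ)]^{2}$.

By De Moivre: z^n = r^n(cos(nθ) + i sin(nθ))
= 2^2(cos(2*270°) + i sin(2*270°))
= 4(cos 180° + i sin 180°)
= -4


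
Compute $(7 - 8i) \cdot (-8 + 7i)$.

(a1*a2 - b1*b2) + (a1*b2 + b1*a2)i
= (-56 - (-56)) + (49 + 64)i
= 113i


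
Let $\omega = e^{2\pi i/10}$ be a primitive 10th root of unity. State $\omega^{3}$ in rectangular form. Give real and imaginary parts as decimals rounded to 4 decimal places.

ω^3 = e^(2πi·3/10) = e^(i·3π/5)
= cos(3π/5) + i sin(3π/5)
= -0.3090 + 0.9511i


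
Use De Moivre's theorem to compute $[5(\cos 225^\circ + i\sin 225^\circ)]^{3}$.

By De Moivre: z^n = r^n(cos(nθ) + i sin(nθ))
= 5^3(cos(3*225°) + i sin(3*225°))
= 125(cos 315° + i sin 315°)
= 125*sqrt(2)/2 - (125*sqrt(2)/2)i


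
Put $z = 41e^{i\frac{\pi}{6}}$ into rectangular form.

a = r cos θ = 41 * sqrt(3)/2 = 41*sqrt(3)/2
b = r sin θ = 41 * 1/2 = 41/2
z = 41*sqrt(3)/2 + (41/2)i


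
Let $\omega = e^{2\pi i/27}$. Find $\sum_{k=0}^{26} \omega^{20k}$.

Let ζ = ω^20 = e^(2πi·20/27). Since 27 ∤ 20, ζ ≠ 1.
Sum = Σ_{k=0}^{26} ζ^k = (ζ^27 - 1)/(ζ - 1) = (ω^{20·27} - 1)/(ζ - 1) = (1 - 1)/(ζ - 1) = 0


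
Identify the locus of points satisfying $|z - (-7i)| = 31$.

|z - z0| = r describes a circle centered at z0 with radius r
Here z0 = -7i and r = 31
Locus: Circle centered at (0, -7) with radius 31


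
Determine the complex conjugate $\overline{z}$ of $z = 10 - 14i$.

If z = a + bi, then conjugate(z) = a - bi
conjugate(10 - 14i) = 10 + 14i


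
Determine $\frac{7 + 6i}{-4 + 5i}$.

Multiply numerator and denominator by conjugate (-4 - 5i):
= (7 + 6i)(-4 - 5i) / ((-4)^2 + 5^2)
= (2 - 59i) / 41
= 2/41 - (59/41)i


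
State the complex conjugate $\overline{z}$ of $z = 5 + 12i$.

If z = a + bi, then conjugate(z) = a - bi
conjugate(5 + 12i) = 5 - 12i


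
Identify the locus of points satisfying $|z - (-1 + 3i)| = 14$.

|z - z0| = r describes a circle centered at z0 with radius r
Here z0 = -1 + 3i and r = 14
Locus: Circle centered at (-1, 3) with radius 14


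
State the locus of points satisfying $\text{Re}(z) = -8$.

Re(z) = x where z = x + yi; the equation x = -8 is satisfied by all points with that x-coordinate
Locus: Vertical line x = -8
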